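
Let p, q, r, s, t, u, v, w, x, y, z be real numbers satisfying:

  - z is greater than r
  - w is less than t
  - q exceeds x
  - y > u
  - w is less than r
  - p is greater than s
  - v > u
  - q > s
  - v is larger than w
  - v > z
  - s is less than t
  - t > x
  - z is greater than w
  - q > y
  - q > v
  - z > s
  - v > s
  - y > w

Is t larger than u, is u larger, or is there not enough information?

undetermined

Following every chain through u: above u we get y, v, q.
t is not reached, and no chain runs the other way from t to u.
So the given relations leave the order of u and t undetermined.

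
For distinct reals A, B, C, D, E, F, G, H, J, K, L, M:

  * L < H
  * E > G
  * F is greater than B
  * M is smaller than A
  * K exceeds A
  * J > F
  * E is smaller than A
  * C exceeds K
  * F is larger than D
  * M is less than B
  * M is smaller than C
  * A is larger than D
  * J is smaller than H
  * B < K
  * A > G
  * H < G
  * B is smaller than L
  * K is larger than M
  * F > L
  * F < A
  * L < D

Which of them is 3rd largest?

A

Chaining the given pairs: M < B < L < D < F < J < H < G < E < A < K < C.
The 3rd largest is A.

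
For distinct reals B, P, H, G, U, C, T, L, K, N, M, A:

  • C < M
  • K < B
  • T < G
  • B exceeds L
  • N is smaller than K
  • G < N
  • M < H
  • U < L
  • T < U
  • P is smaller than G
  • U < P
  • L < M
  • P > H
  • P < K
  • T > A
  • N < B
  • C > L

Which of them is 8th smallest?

The consecutive relations fix a unique order: A < T < U < L < C < M < H < P < G < N < K < B.
The 8th smallest is P.

P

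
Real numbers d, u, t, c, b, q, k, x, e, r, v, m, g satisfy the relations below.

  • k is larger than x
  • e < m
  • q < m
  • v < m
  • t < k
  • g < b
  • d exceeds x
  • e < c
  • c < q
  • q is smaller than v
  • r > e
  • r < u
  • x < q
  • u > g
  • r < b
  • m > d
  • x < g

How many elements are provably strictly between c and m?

The relations place c below m. An element lies strictly between them when it is forced above c and also forced below m.
Above c: {q, v}. Below m: {e, x, q, d, v}.
Intersection: {q, v} — 2.

2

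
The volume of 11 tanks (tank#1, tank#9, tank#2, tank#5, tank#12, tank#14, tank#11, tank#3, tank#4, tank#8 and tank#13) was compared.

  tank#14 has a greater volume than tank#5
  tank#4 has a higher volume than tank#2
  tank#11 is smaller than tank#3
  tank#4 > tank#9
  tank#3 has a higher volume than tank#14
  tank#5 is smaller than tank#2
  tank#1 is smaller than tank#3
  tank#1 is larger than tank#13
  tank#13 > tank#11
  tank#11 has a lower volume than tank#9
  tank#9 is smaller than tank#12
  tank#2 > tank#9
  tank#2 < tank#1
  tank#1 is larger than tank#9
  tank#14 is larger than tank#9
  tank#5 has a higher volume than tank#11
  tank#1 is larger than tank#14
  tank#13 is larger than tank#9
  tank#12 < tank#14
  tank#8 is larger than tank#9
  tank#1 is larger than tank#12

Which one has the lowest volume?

tank#11

tank#9 is not least since tank#11 < tank#9; tank#5 is not least since tank#11 < tank#5; tank#12 is not least since tank#9 < tank#12; tank#2 is not least since tank#5 < tank#2; tank#8 is not least since tank#9 < tank#8; tank#13 is not least since tank#9 < tank#13; tank#4 is not least since tank#2 < tank#4; tank#14 is not least since tank#5 < tank#14; tank#1 is not least since tank#2 < tank#1; tank#3 is not least since tank#1 < tank#3.
Only tank#11 has nothing below it, so tank#11 is the lowest volume.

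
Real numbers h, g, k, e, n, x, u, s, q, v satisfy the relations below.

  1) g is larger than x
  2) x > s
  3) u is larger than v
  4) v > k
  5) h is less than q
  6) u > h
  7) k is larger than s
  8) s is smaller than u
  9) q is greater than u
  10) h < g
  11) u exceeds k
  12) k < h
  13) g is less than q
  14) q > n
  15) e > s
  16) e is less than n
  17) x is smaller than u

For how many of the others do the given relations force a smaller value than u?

5

From u the given relations immediately reach s, k, x, h, v.
No other element is forced below u by the given relations, so the count is 5.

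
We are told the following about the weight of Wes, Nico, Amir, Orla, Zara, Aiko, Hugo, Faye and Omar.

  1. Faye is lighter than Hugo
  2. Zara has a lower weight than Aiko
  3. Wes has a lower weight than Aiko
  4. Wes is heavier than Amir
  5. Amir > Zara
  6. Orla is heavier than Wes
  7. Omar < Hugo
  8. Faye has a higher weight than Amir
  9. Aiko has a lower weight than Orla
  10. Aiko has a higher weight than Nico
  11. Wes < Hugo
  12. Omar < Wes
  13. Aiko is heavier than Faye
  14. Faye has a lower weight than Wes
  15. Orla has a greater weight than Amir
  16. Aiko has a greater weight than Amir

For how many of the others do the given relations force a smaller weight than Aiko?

6

Directly below Aiko: Zara, Amir, Faye, Nico, Wes.
One step further: Omar (6 so far).
Nothing else is reachable below Aiko; 6 in all.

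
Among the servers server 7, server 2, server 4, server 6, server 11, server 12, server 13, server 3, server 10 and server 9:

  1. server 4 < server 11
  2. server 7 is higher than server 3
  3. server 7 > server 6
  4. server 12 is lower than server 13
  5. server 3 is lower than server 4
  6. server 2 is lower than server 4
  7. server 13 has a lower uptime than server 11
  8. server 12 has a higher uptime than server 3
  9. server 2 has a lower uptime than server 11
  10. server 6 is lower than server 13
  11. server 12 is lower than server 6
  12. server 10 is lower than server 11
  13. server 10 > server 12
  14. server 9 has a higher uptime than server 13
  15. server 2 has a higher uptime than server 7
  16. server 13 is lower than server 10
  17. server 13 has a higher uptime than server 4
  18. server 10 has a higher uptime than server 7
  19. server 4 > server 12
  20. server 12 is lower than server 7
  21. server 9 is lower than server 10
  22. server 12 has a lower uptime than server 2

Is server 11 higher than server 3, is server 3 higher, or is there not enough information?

server 3 < server 12 and server 12 < server 6 give server 3 < server 6.
With server 6 < server 7: server 3 < server 12 < server 6 < server 7.
With server 7 < server 2: server 3 < server 12 < server 6 < server 7 < server 2.
Then server 2 < server 4 extends the chain to server 4.
With server 4 < server 13: server 3 < server 12 < server 6 < server 7 < server 2 < server 4 < server 13.
Then server 13 < server 9 extends the chain to server 9.
Then server 9 < server 10 extends the chain to server 10.
With server 10 < server 11: server 3 < server 12 < server 6 < server 7 < server 2 < server 4 < server 13 < server 9 < server 10 < server 11.
So server 11 is higher.

server 11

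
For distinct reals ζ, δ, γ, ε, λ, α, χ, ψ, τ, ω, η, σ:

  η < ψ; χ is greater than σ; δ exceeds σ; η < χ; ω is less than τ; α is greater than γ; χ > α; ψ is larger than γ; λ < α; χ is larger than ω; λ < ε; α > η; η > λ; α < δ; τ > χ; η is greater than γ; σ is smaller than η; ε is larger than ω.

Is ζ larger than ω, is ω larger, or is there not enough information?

undetermined

Following every chain through ω: above ω we get ε, χ, τ.
ζ is not reached, and no chain runs the other way from ζ to ω.
So the given relations leave the order of ω and ζ undetermined.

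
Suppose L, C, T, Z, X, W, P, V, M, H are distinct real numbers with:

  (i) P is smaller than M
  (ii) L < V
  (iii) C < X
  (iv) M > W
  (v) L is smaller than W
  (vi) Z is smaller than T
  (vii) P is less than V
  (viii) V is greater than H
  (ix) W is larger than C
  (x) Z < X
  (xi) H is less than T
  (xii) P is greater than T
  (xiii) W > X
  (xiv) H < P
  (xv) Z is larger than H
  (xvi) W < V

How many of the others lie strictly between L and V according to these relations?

Chaining upward from L reaches: W, M.
Chaining downward from V reaches: H, Z, C, X, T, W, P.
Strictly between L and V are those in both lists: W — 1 element.

1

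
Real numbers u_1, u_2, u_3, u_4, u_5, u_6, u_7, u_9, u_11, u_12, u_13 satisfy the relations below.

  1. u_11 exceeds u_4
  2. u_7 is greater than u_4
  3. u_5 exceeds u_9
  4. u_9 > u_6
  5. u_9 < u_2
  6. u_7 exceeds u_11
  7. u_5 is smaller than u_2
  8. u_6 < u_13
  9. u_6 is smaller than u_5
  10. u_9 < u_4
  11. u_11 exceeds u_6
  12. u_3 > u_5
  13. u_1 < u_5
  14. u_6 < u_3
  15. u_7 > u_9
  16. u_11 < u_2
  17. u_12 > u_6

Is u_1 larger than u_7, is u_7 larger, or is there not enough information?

Following every chain through u_1: above u_1 we get u_5, u_3, u_2.
u_7 is not reached, and no chain runs the other way from u_7 to u_1.
So the given relations leave the order of u_1 and u_7 undetermined.

undetermined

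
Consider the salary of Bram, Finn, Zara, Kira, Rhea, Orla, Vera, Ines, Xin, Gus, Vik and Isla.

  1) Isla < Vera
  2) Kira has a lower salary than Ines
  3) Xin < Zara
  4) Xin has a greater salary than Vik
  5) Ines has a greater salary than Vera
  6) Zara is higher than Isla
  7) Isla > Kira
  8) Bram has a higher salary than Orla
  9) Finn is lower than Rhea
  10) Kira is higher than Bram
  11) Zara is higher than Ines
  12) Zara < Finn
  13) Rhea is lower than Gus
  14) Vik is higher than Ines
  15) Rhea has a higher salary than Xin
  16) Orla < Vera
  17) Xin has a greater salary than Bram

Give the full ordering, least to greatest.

Nothing is placed below Orla, so it is least; from there Orla < Bram; Bram < Kira; Kira < Isla; Isla < Vera; Vera < Ines; Ines < Vik; Vik < Xin; Xin < Zara; Zara < Finn; Finn < Rhea; Rhea < Gus, each given directly.

Orla < Bram < Kira < Isla < Vera < Ines < Vik < Xin < Zara < Finn < Rhea < Gus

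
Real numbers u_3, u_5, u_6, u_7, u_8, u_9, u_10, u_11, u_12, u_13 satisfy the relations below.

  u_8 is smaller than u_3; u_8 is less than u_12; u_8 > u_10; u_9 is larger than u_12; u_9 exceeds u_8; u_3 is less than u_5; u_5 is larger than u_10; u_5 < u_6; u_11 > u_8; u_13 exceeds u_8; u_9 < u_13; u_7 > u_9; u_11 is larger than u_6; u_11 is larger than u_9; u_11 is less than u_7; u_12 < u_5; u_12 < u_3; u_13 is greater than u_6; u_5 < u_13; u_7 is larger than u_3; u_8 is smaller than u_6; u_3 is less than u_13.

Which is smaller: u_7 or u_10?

u_10

Link the given pairs in sequence: u_10 < u_8; u_8 < u_12; u_12 < u_3; u_3 < u_5; u_5 < u_6; u_6 < u_11; u_11 < u_7.
Together: u_10 < u_8 < u_12 < u_3 < u_5 < u_6 < u_11 < u_7.
So u_10 < u_7; u_10 is the smaller of the two.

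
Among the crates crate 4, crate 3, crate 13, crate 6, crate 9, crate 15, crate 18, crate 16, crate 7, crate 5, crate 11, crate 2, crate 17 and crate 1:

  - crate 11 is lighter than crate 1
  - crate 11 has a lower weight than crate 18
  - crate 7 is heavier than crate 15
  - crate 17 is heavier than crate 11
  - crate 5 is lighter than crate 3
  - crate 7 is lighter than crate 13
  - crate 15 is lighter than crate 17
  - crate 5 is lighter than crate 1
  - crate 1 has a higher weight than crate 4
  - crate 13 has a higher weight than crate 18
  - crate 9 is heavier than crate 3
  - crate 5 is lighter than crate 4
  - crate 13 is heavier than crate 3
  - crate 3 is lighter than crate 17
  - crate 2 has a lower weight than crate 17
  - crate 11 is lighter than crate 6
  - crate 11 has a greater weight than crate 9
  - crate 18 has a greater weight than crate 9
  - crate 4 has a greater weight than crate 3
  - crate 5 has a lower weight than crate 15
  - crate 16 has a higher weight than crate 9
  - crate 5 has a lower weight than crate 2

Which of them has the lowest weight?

crate 5

Chaining upward from crate 5: directly above it, crate 3, crate 15, crate 2, crate 4, crate 1; then crate 9, crate 7, crate 17, crate 13; then crate 11, crate 16, crate 18; then crate 6.
That covers every other element, and nothing is given below crate 5, so crate 5 is the lowest weight.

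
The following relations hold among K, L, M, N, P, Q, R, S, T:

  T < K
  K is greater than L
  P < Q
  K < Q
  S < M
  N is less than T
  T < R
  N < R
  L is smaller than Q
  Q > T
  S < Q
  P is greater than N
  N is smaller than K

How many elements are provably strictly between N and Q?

3

Chaining upward from N reaches: T, R, K, P.
Chaining downward from Q reaches: S, T, L, K, P.
Strictly between N and Q are those in both lists: T, K, P — 3 elements.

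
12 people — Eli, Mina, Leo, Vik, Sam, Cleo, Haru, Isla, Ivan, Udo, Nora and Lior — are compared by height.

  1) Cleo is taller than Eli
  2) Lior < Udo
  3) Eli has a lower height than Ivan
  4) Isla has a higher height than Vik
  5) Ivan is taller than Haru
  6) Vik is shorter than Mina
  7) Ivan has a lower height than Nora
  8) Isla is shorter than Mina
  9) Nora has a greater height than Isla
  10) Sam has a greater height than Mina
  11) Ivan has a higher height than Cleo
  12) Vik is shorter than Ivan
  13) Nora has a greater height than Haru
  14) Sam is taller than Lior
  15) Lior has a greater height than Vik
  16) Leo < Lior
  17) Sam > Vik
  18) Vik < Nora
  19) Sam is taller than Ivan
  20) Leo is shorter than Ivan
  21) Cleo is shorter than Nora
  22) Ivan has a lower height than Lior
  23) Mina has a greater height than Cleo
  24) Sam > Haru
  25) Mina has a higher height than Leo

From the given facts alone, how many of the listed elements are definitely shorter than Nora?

7

The elements the relations force below Nora are Leo, Vik, Eli, Cleo, Isla, Haru, Ivan — no chain reaches any other.
That is 7.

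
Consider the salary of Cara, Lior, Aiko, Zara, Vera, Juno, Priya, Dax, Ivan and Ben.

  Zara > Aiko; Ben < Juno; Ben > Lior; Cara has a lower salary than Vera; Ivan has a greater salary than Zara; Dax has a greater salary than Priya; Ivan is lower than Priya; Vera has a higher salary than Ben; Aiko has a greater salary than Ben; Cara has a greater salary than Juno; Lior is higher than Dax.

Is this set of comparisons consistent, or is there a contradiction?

inconsistent

We have Ben < Aiko stated directly, yet also Aiko < Zara < Ivan < Priya < Dax < Lior < Ben by chaining the others — so Aiko < Ben. Contradiction.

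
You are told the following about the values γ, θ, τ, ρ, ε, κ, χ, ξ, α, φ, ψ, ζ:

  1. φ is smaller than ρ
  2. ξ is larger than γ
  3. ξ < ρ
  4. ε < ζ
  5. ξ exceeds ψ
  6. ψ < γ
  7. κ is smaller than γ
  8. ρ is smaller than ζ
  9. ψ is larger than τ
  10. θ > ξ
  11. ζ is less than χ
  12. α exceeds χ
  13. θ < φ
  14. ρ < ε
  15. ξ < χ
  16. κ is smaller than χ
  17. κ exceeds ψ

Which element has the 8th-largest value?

ξ

Chaining the given pairs: τ < ψ < κ < γ < ξ < θ < φ < ρ < ε < ζ < χ < α.
Counting 8 from the largest end gives ξ.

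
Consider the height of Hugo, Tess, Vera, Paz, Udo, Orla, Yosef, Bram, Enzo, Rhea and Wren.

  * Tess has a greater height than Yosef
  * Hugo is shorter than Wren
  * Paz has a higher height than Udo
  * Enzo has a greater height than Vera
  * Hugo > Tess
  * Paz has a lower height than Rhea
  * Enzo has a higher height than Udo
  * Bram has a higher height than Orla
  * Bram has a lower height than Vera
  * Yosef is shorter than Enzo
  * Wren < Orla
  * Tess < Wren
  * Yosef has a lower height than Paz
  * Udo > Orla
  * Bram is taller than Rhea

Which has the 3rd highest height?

Bram

Piecing the relations together gives one ordering: Yosef < Tess < Hugo < Wren < Orla < Udo < Paz < Rhea < Bram < Vera < Enzo.
The 3rd largest is Bram.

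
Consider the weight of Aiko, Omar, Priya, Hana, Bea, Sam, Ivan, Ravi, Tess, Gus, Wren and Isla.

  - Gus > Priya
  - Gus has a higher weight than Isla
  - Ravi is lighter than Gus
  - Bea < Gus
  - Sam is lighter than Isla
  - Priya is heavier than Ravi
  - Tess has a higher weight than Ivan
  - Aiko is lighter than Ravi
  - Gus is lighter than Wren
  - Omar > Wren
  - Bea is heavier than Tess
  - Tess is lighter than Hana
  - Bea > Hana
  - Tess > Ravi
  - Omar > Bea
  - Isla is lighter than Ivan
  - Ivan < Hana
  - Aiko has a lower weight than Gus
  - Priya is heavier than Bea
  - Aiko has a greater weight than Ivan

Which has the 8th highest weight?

Ravi

Piecing the relations together gives one ordering: Sam < Isla < Ivan < Aiko < Ravi < Tess < Hana < Bea < Priya < Gus < Wren < Omar.
The 8th largest is Ravi.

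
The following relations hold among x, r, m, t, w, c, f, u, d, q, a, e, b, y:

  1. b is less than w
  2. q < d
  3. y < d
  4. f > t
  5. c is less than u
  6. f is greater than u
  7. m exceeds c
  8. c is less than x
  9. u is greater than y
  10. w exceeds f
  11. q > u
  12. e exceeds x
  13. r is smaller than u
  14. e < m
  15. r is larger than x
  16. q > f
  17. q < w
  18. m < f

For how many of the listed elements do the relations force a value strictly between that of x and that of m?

The relations place x below m. An element lies strictly between them when it is forced above x and also forced below m.
Above x: {r, e, u, f, q, w, d}. Below m: {c, e}.
Intersection: {e} — 1.

1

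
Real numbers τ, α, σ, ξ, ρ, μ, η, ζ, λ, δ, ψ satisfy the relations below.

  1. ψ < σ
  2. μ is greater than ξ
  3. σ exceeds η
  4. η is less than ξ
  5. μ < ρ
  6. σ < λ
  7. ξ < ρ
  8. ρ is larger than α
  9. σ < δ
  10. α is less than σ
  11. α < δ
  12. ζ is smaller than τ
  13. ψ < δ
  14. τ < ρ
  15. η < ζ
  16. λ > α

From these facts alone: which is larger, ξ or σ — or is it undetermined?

Following every chain through ξ: above ξ we get μ, ρ; below ξ we get η.
σ is not reached, and no chain runs the other way from σ to ξ.
So the given relations leave the order of ξ and σ undetermined.

undetermined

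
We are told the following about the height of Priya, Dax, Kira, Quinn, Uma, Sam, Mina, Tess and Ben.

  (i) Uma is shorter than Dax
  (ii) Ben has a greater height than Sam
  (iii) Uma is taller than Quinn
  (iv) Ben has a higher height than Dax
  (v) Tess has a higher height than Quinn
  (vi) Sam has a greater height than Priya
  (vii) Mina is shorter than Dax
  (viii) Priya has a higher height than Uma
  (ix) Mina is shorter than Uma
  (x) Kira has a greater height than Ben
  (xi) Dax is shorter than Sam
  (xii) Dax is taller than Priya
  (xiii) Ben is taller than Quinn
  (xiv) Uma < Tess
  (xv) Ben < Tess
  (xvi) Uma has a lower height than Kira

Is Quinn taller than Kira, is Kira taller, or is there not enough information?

Quinn < Uma and Uma < Priya give Quinn < Priya.
With Priya < Dax: Quinn < Uma < Priya < Dax.
Then Dax < Sam extends the chain to Sam.
Then Sam < Ben extends the chain to Ben.
Then Ben < Kira extends the chain to Kira.
So Kira is taller.

Kira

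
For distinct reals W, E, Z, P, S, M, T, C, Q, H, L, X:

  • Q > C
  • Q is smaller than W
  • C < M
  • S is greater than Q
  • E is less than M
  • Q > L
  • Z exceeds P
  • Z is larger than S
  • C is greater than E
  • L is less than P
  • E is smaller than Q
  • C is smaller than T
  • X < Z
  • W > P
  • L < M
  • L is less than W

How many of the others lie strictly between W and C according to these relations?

1

The relations place C below W. An element lies strictly between them when it is forced above C and also forced below W.
Above C: {Q, S, M, T, Z}. Below W: {E, L, Q, P}.
Intersection: {Q} — 1.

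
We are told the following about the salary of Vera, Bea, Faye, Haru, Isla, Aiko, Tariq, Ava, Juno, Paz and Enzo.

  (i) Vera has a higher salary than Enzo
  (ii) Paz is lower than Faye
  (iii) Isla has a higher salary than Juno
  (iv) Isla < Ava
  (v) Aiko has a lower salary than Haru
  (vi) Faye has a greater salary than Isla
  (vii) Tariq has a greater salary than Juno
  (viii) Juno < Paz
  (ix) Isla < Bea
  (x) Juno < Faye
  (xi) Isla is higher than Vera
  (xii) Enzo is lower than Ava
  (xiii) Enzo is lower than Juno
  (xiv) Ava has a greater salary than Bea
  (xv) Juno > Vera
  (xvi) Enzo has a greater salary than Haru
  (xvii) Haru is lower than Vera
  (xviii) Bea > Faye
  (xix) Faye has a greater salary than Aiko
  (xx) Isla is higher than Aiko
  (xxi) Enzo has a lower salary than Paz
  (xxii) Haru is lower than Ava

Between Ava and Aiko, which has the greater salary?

Ava

Chaining the given relations: Aiko < Haru < Enzo < Vera < Juno < Isla < Faye < Bea < Ava.
So Aiko < Ava; Ava is the higher of the two.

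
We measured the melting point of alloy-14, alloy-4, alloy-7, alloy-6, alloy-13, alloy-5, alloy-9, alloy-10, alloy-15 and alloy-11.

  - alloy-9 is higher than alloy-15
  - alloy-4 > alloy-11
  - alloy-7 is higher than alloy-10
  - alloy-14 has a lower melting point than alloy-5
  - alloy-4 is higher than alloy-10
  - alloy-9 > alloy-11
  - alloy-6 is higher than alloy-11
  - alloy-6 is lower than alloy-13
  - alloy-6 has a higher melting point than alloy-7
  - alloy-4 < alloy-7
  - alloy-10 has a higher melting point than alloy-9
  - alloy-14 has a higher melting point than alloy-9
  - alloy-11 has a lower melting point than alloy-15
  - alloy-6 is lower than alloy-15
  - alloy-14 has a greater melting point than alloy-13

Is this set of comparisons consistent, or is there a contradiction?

We have alloy-6 < alloy-15 stated directly, yet also alloy-15 < alloy-9 < alloy-10 < alloy-4 < alloy-7 < alloy-6 by chaining the others — so alloy-15 < alloy-6. Contradiction.

inconsistent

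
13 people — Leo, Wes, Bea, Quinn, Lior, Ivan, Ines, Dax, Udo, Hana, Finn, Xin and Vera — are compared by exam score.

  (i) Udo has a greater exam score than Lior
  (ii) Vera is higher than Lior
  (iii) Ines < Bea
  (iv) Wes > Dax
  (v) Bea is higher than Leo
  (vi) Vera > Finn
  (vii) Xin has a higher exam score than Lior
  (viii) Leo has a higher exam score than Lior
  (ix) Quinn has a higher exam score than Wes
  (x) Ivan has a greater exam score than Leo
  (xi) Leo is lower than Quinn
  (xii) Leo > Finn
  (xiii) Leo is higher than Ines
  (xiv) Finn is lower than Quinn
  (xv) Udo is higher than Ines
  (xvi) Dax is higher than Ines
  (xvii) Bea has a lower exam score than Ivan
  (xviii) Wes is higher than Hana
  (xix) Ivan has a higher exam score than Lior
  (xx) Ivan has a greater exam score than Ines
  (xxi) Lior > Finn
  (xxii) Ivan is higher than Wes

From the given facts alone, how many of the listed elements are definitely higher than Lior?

The elements the relations force above Lior are Xin, Udo, Vera, Leo, Bea, Quinn, Ivan — no chain reaches any other.
That is 7.

7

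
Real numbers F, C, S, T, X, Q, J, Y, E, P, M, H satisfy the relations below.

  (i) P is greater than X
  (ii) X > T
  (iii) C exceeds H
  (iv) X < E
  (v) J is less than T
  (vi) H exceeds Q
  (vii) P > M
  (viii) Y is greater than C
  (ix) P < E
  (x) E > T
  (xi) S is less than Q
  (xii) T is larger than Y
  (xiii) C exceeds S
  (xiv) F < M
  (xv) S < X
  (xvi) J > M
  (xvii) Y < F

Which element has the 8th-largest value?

Y

The consecutive relations fix a unique order: S < Q < H < C < Y < F < M < J < T < X < P < E.
The 8th largest is Y.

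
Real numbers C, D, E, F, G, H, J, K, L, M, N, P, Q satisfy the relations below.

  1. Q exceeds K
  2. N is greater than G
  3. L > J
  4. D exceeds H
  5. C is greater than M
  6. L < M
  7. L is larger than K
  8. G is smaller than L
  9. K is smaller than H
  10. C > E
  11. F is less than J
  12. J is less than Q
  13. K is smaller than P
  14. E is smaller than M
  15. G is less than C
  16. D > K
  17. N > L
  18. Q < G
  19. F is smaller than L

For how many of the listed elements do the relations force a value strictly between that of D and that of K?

The relations place K below D. An element lies strictly between them when it is forced above K and also forced below D.
Above K: {Q, G, L, P, N, H, M, C}. Below D: {H}.
Intersection: {H} — 1.

1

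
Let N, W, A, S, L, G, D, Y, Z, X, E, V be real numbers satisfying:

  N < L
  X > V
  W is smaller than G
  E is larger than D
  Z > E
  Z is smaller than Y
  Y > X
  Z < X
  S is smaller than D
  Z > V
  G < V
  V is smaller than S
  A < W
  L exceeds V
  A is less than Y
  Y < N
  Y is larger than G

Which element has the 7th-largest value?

The consecutive relations fix a unique order: A < W < G < V < S < D < E < Z < X < Y < N < L.
The 7th largest is D.

D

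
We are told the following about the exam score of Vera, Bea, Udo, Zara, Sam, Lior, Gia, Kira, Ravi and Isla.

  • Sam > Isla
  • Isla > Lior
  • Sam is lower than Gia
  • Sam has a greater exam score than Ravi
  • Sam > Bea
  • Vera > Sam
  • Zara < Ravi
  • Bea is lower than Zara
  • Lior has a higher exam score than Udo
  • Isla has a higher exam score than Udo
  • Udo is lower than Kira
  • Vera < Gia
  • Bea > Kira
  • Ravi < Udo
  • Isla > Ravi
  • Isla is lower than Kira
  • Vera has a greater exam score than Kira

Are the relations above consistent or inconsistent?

We have Bea < Zara stated directly, yet also Zara < Ravi < Udo < Lior < Isla < Kira < Bea by chaining the others — so Zara < Bea. Contradiction.

inconsistent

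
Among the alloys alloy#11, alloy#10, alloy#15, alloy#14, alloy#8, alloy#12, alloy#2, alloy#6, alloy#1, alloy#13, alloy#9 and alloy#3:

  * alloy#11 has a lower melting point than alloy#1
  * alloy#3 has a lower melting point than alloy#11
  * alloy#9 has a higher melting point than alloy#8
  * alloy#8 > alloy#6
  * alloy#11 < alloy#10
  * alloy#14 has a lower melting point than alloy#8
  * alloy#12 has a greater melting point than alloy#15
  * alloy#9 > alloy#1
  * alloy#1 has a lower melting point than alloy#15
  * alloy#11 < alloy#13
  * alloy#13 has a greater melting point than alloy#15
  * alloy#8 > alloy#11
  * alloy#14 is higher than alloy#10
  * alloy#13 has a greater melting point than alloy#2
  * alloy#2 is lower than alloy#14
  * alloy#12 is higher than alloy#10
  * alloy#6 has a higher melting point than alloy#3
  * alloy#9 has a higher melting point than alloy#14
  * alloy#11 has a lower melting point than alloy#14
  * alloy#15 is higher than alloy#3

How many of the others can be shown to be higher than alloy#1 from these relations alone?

4

From alloy#1 the given relations immediately reach alloy#15, alloy#9.
From those, alloy#13, alloy#12 — 4 in total.
No other element is forced above alloy#1 by the given relations, so the count is 4.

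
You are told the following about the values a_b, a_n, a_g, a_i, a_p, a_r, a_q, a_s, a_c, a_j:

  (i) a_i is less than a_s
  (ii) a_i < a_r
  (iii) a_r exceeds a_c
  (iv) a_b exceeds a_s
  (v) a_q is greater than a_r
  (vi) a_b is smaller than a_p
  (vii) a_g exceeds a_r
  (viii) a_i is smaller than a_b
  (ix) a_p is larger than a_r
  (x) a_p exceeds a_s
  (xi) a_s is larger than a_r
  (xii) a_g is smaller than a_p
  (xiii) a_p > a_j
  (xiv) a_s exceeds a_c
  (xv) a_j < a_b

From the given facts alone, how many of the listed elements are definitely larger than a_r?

From a_r the given relations immediately reach a_g, a_s, a_q, a_p.
From those, a_b — 5 in total.
Nothing else is reachable above a_r; 5 in all.

5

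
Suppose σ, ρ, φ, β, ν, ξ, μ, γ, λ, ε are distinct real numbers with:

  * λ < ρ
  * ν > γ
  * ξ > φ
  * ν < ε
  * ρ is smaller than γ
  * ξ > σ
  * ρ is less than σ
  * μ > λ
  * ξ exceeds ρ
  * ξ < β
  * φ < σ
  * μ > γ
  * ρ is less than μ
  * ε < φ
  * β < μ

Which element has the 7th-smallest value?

σ

Piecing the relations together gives one ordering: λ < ρ < γ < ν < ε < φ < σ < ξ < β < μ.
The 7th smallest is σ.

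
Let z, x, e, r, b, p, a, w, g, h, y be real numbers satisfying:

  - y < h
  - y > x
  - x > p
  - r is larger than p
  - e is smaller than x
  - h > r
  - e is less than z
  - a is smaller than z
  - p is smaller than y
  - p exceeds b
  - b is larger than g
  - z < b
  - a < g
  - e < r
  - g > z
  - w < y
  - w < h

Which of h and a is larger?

a < z and z < g give a < g.
Then g < b extends the chain to b.
With b < p: a < z < g < b < p.
With p < x: a < z < g < b < p < x.
With x < y: a < z < g < b < p < x < y.
Then y < h extends the chain to h.
So a < h; h is the larger of the two.

h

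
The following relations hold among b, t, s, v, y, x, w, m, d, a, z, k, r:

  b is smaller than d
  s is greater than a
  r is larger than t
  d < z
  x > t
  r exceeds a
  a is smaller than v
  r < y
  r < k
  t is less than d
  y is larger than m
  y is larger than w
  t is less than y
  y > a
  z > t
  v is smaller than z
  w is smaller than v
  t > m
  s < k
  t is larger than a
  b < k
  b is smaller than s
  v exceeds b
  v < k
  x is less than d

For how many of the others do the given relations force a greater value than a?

The elements the relations force above a are t, x, r, v, s, d, k, y, z — no chain reaches any other.
That is 9.

9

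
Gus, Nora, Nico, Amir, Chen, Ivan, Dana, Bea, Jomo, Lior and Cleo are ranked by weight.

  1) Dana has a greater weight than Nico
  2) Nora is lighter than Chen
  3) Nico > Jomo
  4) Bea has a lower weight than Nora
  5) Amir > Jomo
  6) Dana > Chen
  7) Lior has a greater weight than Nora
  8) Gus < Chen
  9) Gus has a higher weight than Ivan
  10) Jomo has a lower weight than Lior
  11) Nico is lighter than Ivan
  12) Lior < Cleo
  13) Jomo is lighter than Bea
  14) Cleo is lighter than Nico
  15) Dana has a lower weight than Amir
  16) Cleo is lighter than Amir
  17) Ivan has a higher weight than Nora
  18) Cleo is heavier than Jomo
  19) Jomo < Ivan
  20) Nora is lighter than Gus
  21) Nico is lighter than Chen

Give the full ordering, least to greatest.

Jomo < Bea < Nora < Lior < Cleo < Nico < Ivan < Gus < Chen < Dana < Amir

Nothing is placed below Jomo, so it is least; from there Jomo < Bea; Bea < Nora; Nora < Lior; Lior < Cleo; Cleo < Nico; Nico < Ivan; Ivan < Gus; Gus < Chen; Chen < Dana; Dana < Amir, each given directly.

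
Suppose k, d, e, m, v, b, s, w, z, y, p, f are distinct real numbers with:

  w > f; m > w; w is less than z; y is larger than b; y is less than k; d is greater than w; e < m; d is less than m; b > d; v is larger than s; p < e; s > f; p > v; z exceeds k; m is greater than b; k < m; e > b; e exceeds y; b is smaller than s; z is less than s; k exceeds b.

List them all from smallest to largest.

f < w < d < b < y < k < z < s < v < p < e < m

Each adjacent pair is fixed by a given relation: f < w; w < d; d < b; b < y; y < k; k < z; z < s; s < v; v < p; p < e; e < m. Chaining them end to end gives the full order.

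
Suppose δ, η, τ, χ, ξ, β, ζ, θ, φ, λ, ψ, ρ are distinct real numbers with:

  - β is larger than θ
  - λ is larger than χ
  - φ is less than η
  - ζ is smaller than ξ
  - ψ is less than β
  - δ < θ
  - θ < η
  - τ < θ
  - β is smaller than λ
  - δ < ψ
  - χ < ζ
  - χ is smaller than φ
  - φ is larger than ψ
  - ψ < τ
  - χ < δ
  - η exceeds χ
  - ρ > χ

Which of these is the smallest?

Chaining upward from χ: directly above it, ζ, δ, φ, ρ, η, λ; then ψ, θ, ξ; then τ, β.
That covers every other element, and nothing is given below χ, so χ is the smallest.

χ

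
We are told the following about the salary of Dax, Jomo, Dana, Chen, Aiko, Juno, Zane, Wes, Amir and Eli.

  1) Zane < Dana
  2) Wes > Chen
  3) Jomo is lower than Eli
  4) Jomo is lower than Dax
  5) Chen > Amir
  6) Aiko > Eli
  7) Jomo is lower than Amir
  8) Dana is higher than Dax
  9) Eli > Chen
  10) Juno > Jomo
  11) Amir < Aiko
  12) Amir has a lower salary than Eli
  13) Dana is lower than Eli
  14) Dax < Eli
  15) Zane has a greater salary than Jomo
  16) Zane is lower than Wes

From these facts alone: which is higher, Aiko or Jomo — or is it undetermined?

Link the given pairs in sequence: Jomo < Zane; Zane < Dana; Dana < Eli; Eli < Aiko.
Chaining these gives Jomo < Zane < Dana < Eli < Aiko.
So Aiko is higher.

Aiko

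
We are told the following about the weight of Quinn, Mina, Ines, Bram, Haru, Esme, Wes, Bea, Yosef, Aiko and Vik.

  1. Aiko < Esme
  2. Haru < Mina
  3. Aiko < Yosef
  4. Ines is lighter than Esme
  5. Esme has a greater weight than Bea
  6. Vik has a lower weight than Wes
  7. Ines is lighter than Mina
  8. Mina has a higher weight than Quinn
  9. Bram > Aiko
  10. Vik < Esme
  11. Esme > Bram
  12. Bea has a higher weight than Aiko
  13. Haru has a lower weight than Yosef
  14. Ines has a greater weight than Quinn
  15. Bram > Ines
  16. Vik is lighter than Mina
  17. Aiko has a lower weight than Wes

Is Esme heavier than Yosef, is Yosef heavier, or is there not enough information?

undetermined

Following every chain through Yosef: below Yosef we get Aiko, Haru.
Esme is not reached, and no chain runs the other way from Esme to Yosef.
So the given relations leave the order of Yosef and Esme undetermined.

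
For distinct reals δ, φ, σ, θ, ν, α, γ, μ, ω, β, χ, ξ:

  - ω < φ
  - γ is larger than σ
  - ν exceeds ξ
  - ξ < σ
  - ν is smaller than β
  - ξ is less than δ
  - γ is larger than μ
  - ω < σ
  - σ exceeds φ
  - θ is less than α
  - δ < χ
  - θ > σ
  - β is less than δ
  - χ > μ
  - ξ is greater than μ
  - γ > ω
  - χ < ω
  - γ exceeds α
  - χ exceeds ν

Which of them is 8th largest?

The consecutive relations fix a unique order: μ < ξ < ν < β < δ < χ < ω < φ < σ < θ < α < γ.
Counting 8 from the largest end gives δ.

δ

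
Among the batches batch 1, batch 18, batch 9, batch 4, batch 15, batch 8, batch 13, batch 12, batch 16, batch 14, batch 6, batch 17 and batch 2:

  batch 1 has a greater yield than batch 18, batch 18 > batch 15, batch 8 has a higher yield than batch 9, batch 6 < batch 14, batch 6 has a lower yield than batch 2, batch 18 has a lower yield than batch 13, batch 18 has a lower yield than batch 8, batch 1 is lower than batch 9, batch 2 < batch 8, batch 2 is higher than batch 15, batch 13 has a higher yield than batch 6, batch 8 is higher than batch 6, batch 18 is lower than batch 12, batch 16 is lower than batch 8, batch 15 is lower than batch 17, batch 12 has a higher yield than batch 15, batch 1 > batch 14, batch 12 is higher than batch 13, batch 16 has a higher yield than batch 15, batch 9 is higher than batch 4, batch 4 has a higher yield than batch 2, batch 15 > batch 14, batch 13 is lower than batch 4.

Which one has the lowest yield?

Chaining upward from batch 6: directly above it, batch 14, batch 2, batch 13, batch 8; then batch 15, batch 12, batch 4, batch 1; then batch 17, batch 18, batch 16, batch 9.
That covers every other element, and nothing is given below batch 6, so batch 6 is the lowest yield.

batch 6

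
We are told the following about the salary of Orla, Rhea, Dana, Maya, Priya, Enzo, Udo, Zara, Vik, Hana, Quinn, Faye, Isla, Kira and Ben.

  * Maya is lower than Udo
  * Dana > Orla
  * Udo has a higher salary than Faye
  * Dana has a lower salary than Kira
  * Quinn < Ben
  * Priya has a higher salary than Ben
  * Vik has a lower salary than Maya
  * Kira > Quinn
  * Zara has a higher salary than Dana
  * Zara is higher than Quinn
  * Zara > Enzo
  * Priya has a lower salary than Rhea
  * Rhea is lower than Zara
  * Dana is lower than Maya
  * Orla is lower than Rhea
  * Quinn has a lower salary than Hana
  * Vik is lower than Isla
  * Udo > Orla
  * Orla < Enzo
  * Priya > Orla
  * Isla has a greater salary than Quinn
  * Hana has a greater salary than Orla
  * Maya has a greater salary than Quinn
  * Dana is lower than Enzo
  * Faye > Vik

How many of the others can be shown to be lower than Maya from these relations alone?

Directly below Maya: Dana, Vik, Quinn.
One step further: Orla (4 so far).
Nothing else is reachable below Maya; 4 in all.

4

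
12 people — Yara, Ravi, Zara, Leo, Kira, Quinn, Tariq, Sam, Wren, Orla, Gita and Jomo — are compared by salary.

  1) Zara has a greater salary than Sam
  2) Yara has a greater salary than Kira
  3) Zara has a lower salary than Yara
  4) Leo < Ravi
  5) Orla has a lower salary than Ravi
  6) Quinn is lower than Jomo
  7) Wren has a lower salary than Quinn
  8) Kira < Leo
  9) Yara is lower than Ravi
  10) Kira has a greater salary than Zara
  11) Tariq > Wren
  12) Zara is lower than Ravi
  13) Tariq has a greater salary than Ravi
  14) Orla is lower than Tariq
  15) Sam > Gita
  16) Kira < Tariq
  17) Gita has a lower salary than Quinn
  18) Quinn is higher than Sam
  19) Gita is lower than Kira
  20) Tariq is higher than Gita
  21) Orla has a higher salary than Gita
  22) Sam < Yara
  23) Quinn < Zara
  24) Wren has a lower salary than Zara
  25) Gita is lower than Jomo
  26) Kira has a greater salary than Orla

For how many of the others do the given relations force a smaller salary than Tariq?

Directly below Tariq: Wren, Gita, Orla, Kira, Ravi.
One step further: Zara, Leo, Yara (8 so far).
One step further: Sam, Quinn (10 so far).
Nothing else is reachable below Tariq; 10 in all.

10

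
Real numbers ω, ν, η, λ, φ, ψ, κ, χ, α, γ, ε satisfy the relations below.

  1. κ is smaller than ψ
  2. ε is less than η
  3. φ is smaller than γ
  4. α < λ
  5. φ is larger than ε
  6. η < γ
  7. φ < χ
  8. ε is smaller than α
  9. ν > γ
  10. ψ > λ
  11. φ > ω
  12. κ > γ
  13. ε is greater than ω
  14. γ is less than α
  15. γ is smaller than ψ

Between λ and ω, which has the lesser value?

ω

The relevant relations are ω < ε; ε < φ; φ < γ; γ < α; α < λ.
Together: ω < ε < φ < γ < α < λ.
So ω < λ; ω is the smaller of the two.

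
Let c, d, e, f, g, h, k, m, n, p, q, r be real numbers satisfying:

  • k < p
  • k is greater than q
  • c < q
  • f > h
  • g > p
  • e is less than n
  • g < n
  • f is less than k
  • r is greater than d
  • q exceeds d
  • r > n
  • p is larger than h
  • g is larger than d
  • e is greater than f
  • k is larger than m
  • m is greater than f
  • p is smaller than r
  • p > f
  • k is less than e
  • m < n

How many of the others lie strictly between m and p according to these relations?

The relations place m below p. An element lies strictly between them when it is forced above m and also forced below p.
Above m: {k, e, g, n, r}. Below p: {h, f, c, d, q, k}.
Intersection: {k} — 1.

1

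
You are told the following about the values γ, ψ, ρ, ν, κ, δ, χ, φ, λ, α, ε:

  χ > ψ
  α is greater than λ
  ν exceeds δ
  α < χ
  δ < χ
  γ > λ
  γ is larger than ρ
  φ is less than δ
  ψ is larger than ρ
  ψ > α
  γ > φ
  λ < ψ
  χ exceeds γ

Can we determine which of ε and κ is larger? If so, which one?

undetermined

Following every chain through κ: nothing is chained to κ.
ε is not reached, and no chain runs the other way from ε to κ.
So the given relations leave the order of κ and ε undetermined.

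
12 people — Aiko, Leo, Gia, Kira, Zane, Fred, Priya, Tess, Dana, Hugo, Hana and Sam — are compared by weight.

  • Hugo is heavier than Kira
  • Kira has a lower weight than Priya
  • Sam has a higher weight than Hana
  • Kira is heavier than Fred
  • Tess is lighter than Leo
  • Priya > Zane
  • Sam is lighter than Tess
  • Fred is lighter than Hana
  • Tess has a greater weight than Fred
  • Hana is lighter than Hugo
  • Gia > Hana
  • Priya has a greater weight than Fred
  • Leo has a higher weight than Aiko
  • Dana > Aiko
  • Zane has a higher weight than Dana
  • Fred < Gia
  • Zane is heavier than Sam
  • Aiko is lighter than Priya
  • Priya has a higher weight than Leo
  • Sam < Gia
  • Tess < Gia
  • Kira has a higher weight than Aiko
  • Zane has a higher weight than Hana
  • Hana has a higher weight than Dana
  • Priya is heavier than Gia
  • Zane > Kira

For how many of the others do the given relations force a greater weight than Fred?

Directly above Fred: Kira, Hana, Tess, Gia, Priya.
One step further: Hugo, Sam, Leo, Zane (9 so far).
Nothing else is reachable above Fred; 9 in all.

9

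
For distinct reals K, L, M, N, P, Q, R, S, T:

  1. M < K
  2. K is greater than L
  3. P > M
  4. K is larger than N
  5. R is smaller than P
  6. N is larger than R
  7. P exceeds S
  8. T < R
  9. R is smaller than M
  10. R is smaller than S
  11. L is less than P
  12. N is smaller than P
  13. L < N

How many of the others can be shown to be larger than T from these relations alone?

6

The elements the relations force above T are R, M, S, N, K, P — no chain reaches any other.
That is 6.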